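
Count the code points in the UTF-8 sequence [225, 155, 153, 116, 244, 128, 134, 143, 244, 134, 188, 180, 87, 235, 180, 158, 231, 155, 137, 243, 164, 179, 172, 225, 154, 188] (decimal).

Byte at offset 0: 0xE1 = 11100001 → 3-byte char (#1). Advance 3.
Byte at offset 3: 0x74 = 01110100 → 1-byte char (#2). Advance 1.
Byte at offset 4: 0xF4 = 11110100 → 4-byte char (#3). Advance 4.
Byte at offset 8: 0xF4 = 11110100 → 4-byte char (#4). Advance 4.
Byte at offset 12: 0x57 = 01010111 → 1-byte char (#5). Advance 1.
Byte at offset 13: 0xEB = 11101011 → 3-byte char (#6). Advance 3.
Byte at offset 16: 0xE7 = 11100111 → 3-byte char (#7). Advance 3.
Byte at offset 19: 0xF3 = 11110011 → 4-byte char (#8). Advance 4.
Byte at offset 23: 0xE1 = 11100001 → 3-byte char (#9). Advance 3.
Reached end at offset 26 after 9 code points.

9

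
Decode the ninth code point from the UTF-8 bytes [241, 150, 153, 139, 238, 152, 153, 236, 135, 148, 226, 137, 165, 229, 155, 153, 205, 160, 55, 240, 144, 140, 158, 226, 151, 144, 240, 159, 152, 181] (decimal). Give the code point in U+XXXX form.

U+25D0

Offset 0: leading byte 0xF1 = 11110001 → 4-byte char #1 = F1 96 99 8B.
Offset 4: leading byte 0xEE = 11101110 → 3-byte char #2 = EE 98 99.
Offset 7: leading byte 0xEC = 11101100 → 3-byte char #3 = EC 87 94.
Offset 10: leading byte 0xE2 = 11100010 → 3-byte char #4 = E2 89 A5.
Offset 13: leading byte 0xE5 = 11100101 → 3-byte char #5 = E5 9B 99.
Offset 16: leading byte 0xCD = 11001101 → 2-byte char #6 = CD A0.
Offset 18: leading byte 0x37 = 00110111 → 1-byte char #7 = 37.
Offset 19: leading byte 0xF0 = 11110000 → 4-byte char #8 = F0 90 8C 9E.
Offset 23: leading byte 0xE2 = 11100010 → 3-byte char #9 = E2 97 90.
Leading byte 0xE2 = 11100010 matches 1110xxxx → 3-byte sequence.
Byte 1: 0xE2 = 11100010, payload 0010 (4 bits).
Byte 2: 0x97 = 10010111 (10xxxxxx ✓), payload 010111.
Byte 3: 0x90 = 10010000 (10xxxxxx ✓), payload 010000.
Concatenate: 0010010111010000 = 0x25D0 (16 bits → U+25D0).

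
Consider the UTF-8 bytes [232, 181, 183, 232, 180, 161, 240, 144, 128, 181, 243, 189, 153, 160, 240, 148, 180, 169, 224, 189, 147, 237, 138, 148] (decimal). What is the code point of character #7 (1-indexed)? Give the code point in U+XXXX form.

Offset 0: leading byte 0xE8 = 11101000 → 3-byte char #1 = E8 B5 B7.
Offset 3: leading byte 0xE8 = 11101000 → 3-byte char #2 = E8 B4 A1.
Offset 6: leading byte 0xF0 = 11110000 → 4-byte char #3 = F0 90 80 B5.
Offset 10: leading byte 0xF3 = 11110011 → 4-byte char #4 = F3 BD 99 A0.
Offset 14: leading byte 0xF0 = 11110000 → 4-byte char #5 = F0 94 B4 A9.
Offset 18: leading byte 0xE0 = 11100000 → 3-byte char #6 = E0 BD 93.
Offset 21: leading byte 0xED = 11101101 → 3-byte char #7 = ED 8A 94.
Leading byte 0xED = 11101101 matches 1110xxxx → 3-byte sequence.
Byte 1: 0xED = 11101101, payload 1101 (4 bits).
Byte 2: 0x8A = 10001010 (10xxxxxx ✓), payload 001010.
Byte 3: 0x94 = 10010100 (10xxxxxx ✓), payload 010100.
Concatenate: 1101001010010100 = 0xD294 (16 bits → U+D294).

U+D294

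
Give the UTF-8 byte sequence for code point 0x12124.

U+12124 = 0x12124 = 74020 decimal. In range U+10000–U+10FFFF → 4-byte form: 11110xxx 10xxxxxx 10xxxxxx 10xxxxxx.
Binary (21 bits): 000010010000100100100.
Split 3+6+6+6: 000 | 010010 | 000100 | 100100.
Byte 1: 11110000 = 0xF0.
Byte 2: 10010010 = 0x92.
Byte 3: 10000100 = 0x84.
Byte 4: 10100100 = 0xA4.

F0 92 84 A4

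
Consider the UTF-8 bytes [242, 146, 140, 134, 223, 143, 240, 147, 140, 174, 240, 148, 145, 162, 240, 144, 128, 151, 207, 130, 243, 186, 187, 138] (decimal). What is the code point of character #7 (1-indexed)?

U+FAECA

Offset 0: leading byte 0xF2 = 11110010 → 4-byte char #1 = F2 92 8C 86.
Offset 4: leading byte 0xDF = 11011111 → 2-byte char #2 = DF 8F.
Offset 6: leading byte 0xF0 = 11110000 → 4-byte char #3 = F0 93 8C AE.
Offset 10: leading byte 0xF0 = 11110000 → 4-byte char #4 = F0 94 91 A2.
Offset 14: leading byte 0xF0 = 11110000 → 4-byte char #5 = F0 90 80 97.
Offset 18: leading byte 0xCF = 11001111 → 2-byte char #6 = CF 82.
Offset 20: leading byte 0xF3 = 11110011 → 4-byte char #7 = F3 BA BB 8A.
Leading byte 0xF3 = 11110011 matches 11110xxx → 4-byte sequence.
Byte 1: 0xF3 = 11110011, payload 011 (3 bits).
Byte 2: 0xBA = 10111010 (10xxxxxx ✓), payload 111010.
Byte 3: 0xBB = 10111011 (10xxxxxx ✓), payload 111011.
Byte 4: 0x8A = 10001010 (10xxxxxx ✓), payload 001010.
Concatenate: 011111010111011001010 = 0xFAECA (21 bits → U+FAECA).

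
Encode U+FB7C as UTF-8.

EF AD BC

U+FB7C = 0xFB7C = 64380 decimal. In range U+0800–U+FFFF → 3-byte form: 1110xxxx 10xxxxxx 10xxxxxx.
Binary (16 bits): 1111101101111100.
Split 4+6+6: 1111 | 101101 | 111100.
Byte 1: 11101111 = 0xEF.
Byte 2: 10101101 = 0xAD.
Byte 3: 10111100 = 0xBC.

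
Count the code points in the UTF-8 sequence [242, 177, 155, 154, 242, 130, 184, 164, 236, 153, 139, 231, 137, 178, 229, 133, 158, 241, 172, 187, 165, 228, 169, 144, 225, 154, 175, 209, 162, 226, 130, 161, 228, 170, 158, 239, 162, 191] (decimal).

12

Byte at offset 0: 0xF2 = 11110010 → 4-byte char (#1). Advance 4.
Byte at offset 4: 0xF2 = 11110010 → 4-byte char (#2). Advance 4.
Byte at offset 8: 0xEC = 11101100 → 3-byte char (#3). Advance 3.
Byte at offset 11: 0xE7 = 11100111 → 3-byte char (#4). Advance 3.
Byte at offset 14: 0xE5 = 11100101 → 3-byte char (#5). Advance 3.
Byte at offset 17: 0xF1 = 11110001 → 4-byte char (#6). Advance 4.
Byte at offset 21: 0xE4 = 11100100 → 3-byte char (#7). Advance 3.
Byte at offset 24: 0xE1 = 11100001 → 3-byte char (#8). Advance 3.
Byte at offset 27: 0xD1 = 11010001 → 2-byte char (#9). Advance 2.
Byte at offset 29: 0xE2 = 11100010 → 3-byte char (#10). Advance 3.
Byte at offset 32: 0xE4 = 11100100 → 3-byte char (#11). Advance 3.
Byte at offset 35: 0xEF = 11101111 → 3-byte char (#12). Advance 3.
Reached end at offset 38 after 12 code points.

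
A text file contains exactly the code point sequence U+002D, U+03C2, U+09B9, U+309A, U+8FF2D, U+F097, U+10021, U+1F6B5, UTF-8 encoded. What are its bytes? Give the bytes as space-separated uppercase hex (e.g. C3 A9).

U+002D: 1-byte form → 2D.
U+03C2: 2-byte form → CF 82.
U+09B9: 3-byte form → E0 A6 B9.
U+309A: 3-byte form → E3 82 9A.
U+8FF2D: 4-byte form → F2 8F BC AD.
U+F097: 3-byte form → EF 82 97.
U+10021: 4-byte form → F0 90 80 A1.
U+1F6B5: 4-byte form → F0 9F 9A B5.
Concatenated (24 bytes): 2D CF 82 E0 A6 B9 E3 82 9A F2 8F BC AD EF 82 97 F0 90 80 A1 F0 9F 9A B5.

2D CF 82 E0 A6 B9 E3 82 9A F2 8F BC AD EF 82 97 F0 90 80 A1 F0 9F 9A B5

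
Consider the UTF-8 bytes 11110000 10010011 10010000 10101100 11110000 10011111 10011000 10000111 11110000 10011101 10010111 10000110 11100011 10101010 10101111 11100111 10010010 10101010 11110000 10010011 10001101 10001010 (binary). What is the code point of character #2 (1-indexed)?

Offset 0: leading byte 0xF0 = 11110000 → 4-byte char #1 = F0 93 90 AC.
Offset 4: leading byte 0xF0 = 11110000 → 4-byte char #2 = F0 9F 98 87.
Leading byte 0xF0 = 11110000 matches 11110xxx → 4-byte sequence.
Byte 1: 0xF0 = 11110000, payload 000 (3 bits).
Byte 2: 0x9F = 10011111 (10xxxxxx ✓), payload 011111.
Byte 3: 0x98 = 10011000 (10xxxxxx ✓), payload 011000.
Byte 4: 0x87 = 10000111 (10xxxxxx ✓), payload 000111.
Concatenate: 000011111011000000111 = 0x1F607 (21 bits → U+1F607).

U+1F607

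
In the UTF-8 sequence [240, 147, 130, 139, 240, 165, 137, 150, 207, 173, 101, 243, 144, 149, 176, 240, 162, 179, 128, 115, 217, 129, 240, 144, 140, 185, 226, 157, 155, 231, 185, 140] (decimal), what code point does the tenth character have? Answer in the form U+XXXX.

Offset 0: leading byte 0xF0 = 11110000 → 4-byte char #1 = F0 93 82 8B.
Offset 4: leading byte 0xF0 = 11110000 → 4-byte char #2 = F0 A5 89 96.
Offset 8: leading byte 0xCF = 11001111 → 2-byte char #3 = CF AD.
Offset 10: leading byte 0x65 = 01100101 → 1-byte char #4 = 65.
Offset 11: leading byte 0xF3 = 11110011 → 4-byte char #5 = F3 90 95 B0.
Offset 15: leading byte 0xF0 = 11110000 → 4-byte char #6 = F0 A2 B3 80.
Offset 19: leading byte 0x73 = 01110011 → 1-byte char #7 = 73.
Offset 20: leading byte 0xD9 = 11011001 → 2-byte char #8 = D9 81.
Offset 22: leading byte 0xF0 = 11110000 → 4-byte char #9 = F0 90 8C B9.
Offset 26: leading byte 0xE2 = 11100010 → 3-byte char #10 = E2 9D 9B.
Leading byte 0xE2 = 11100010 matches 1110xxxx → 3-byte sequence.
Byte 1: 0xE2 = 11100010, payload 0010 (4 bits).
Byte 2: 0x9D = 10011101 (10xxxxxx ✓), payload 011101.
Byte 3: 0x9B = 10011011 (10xxxxxx ✓), payload 011011.
Concatenate: 0010011101011011 = 0x275B (16 bits → U+275B).

U+275B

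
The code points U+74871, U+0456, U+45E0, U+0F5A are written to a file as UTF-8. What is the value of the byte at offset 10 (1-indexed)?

0xE0

1-indexed offset 10 is 0-indexed offset 9.
U+74871 → 4-byte form F1 B4 A1 B1 at offsets 0–3.
U+0456 → 2-byte form D1 96 at offsets 4–5.
U+45E0 → 3-byte form E4 97 A0 at offsets 6–8.
U+0F5A → 3-byte form E0 BD 9A at offsets 9–11.
Offset 9 falls in char 4's range; it's byte 1 of E0 BD 9A = 0xE0.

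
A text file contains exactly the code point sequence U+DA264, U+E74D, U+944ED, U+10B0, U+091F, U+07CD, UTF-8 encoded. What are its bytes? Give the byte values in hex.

U+DA264: 4-byte form → F3 9A 89 A4.
U+E74D: 3-byte form → EE 9D 8D.
U+944ED: 4-byte form → F2 94 93 AD.
U+10B0: 3-byte form → E1 82 B0.
U+091F: 3-byte form → E0 A4 9F.
U+07CD: 2-byte form → DF 8D.
Concatenated (19 bytes): F3 9A 89 A4 EE 9D 8D F2 94 93 AD E1 82 B0 E0 A4 9F DF 8D.

F3 9A 89 A4 EE 9D 8D F2 94 93 AD E1 82 B0 E0 A4 9F DF 8D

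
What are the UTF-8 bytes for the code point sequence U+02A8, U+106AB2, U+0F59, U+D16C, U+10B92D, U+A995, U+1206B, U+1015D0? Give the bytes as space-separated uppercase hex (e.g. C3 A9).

CA A8 F4 86 AA B2 E0 BD 99 ED 85 AC F4 8B A4 AD EA A6 95 F0 92 81 AB F4 81 97 90

U+02A8: 2-byte form → CA A8.
U+106AB2: 4-byte form → F4 86 AA B2.
U+0F59: 3-byte form → E0 BD 99.
U+D16C: 3-byte form → ED 85 AC.
U+10B92D: 4-byte form → F4 8B A4 AD.
U+A995: 3-byte form → EA A6 95.
U+1206B: 4-byte form → F0 92 81 AB.
U+1015D0: 4-byte form → F4 81 97 90.
Concatenated (27 bytes): CA A8 F4 86 AA B2 E0 BD 99 ED 85 AC F4 8B A4 AD EA A6 95 F0 92 81 AB F4 81 97 90.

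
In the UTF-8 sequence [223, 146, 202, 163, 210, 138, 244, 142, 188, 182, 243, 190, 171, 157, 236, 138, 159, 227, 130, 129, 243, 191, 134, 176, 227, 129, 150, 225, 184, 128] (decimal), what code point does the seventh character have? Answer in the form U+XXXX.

Offset 0: leading byte 0xDF = 11011111 → 2-byte char #1 = DF 92.
Offset 2: leading byte 0xCA = 11001010 → 2-byte char #2 = CA A3.
Offset 4: leading byte 0xD2 = 11010010 → 2-byte char #3 = D2 8A.
Offset 6: leading byte 0xF4 = 11110100 → 4-byte char #4 = F4 8E BC B6.
Offset 10: leading byte 0xF3 = 11110011 → 4-byte char #5 = F3 BE AB 9D.
Offset 14: leading byte 0xEC = 11101100 → 3-byte char #6 = EC 8A 9F.
Offset 17: leading byte 0xE3 = 11100011 → 3-byte char #7 = E3 82 81.
Leading byte 0xE3 = 11100011 matches 1110xxxx → 3-byte sequence.
Byte 1: 0xE3 = 11100011, payload 0011 (4 bits).
Byte 2: 0x82 = 10000010 (10xxxxxx ✓), payload 000010.
Byte 3: 0x81 = 10000001 (10xxxxxx ✓), payload 000001.
Concatenate: 0011000010000001 = 0x3081 (16 bits → U+3081).

U+3081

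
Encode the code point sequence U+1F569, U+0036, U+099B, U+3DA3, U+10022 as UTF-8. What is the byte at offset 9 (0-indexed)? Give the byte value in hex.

0xB6

U+1F569 → 4-byte form F0 9F 95 A9 at offsets 0–3.
U+0036 → 1-byte form 36 at offsets 4–4.
U+099B → 3-byte form E0 A6 9B at offsets 5–7.
U+3DA3 → 3-byte form E3 B6 A3 at offsets 8–10.
Offset 9 falls in char 4's range; it's byte 2 of E3 B6 A3 = 0xB6.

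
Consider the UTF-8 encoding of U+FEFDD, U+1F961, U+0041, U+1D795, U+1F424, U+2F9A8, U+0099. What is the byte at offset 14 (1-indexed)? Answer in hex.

0xF0

1-indexed offset 14 is 0-indexed offset 13.
U+FEFDD → 4-byte form F3 BE BF 9D at offsets 0–3.
U+1F961 → 4-byte form F0 9F A5 A1 at offsets 4–7.
U+0041 → 1-byte form 41 at offsets 8–8.
U+1D795 → 4-byte form F0 9D 9E 95 at offsets 9–12.
U+1F424 → 4-byte form F0 9F 90 A4 at offsets 13–16.
Offset 13 falls in char 5's range; it's byte 1 of F0 9F 90 A4 = 0xF0.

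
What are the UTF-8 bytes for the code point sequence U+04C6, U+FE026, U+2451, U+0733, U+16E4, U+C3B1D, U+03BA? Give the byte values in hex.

U+04C6: 2-byte form → D3 86.
U+FE026: 4-byte form → F3 BE 80 A6.
U+2451: 3-byte form → E2 91 91.
U+0733: 2-byte form → DC B3.
U+16E4: 3-byte form → E1 9B A4.
U+C3B1D: 4-byte form → F3 83 AC 9D.
U+03BA: 2-byte form → CE BA.
Concatenated (20 bytes): D3 86 F3 BE 80 A6 E2 91 91 DC B3 E1 9B A4 F3 83 AC 9D CE BA.

D3 86 F3 BE 80 A6 E2 91 91 DC B3 E1 9B A4 F3 83 AC 9D CE BA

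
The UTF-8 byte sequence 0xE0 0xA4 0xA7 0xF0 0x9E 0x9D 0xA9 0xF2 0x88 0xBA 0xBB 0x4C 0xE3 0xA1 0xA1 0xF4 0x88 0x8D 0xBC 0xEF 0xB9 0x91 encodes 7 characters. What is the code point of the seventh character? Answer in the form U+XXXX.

U+FE51

Offset 0: leading byte 0xE0 = 11100000 → 3-byte char #1 = E0 A4 A7.
Offset 3: leading byte 0xF0 = 11110000 → 4-byte char #2 = F0 9E 9D A9.
Offset 7: leading byte 0xF2 = 11110010 → 4-byte char #3 = F2 88 BA BB.
Offset 11: leading byte 0x4C = 01001100 → 1-byte char #4 = 4C.
Offset 12: leading byte 0xE3 = 11100011 → 3-byte char #5 = E3 A1 A1.
Offset 15: leading byte 0xF4 = 11110100 → 4-byte char #6 = F4 88 8D BC.
Offset 19: leading byte 0xEF = 11101111 → 3-byte char #7 = EF B9 91.
Leading byte 0xEF = 11101111 matches 1110xxxx → 3-byte sequence.
Byte 1: 0xEF = 11101111, payload 1111 (4 bits).
Byte 2: 0xB9 = 10111001 (10xxxxxx ✓), payload 111001.
Byte 3: 0x91 = 10010001 (10xxxxxx ✓), payload 010001.
Concatenate: 1111111001010001 = 0xFE51 (16 bits → U+FE51).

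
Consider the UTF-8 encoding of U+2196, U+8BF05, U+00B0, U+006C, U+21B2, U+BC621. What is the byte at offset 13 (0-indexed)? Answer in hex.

0xF2

U+2196 → 3-byte form E2 86 96 at offsets 0–2.
U+8BF05 → 4-byte form F2 8B BC 85 at offsets 3–6.
U+00B0 → 2-byte form C2 B0 at offsets 7–8.
U+006C → 1-byte form 6C at offsets 9–9.
U+21B2 → 3-byte form E2 86 B2 at offsets 10–12.
U+BC621 → 4-byte form F2 BC 98 A1 at offsets 13–16.
Offset 13 falls in char 6's range; it's byte 1 of F2 BC 98 A1 = 0xF2.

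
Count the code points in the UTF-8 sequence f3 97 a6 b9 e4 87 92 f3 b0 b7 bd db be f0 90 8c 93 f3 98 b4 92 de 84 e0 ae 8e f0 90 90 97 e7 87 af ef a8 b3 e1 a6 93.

12

Byte at offset 0: 0xF3 = 11110011 → 4-byte char (#1). Advance 4.
Byte at offset 4: 0xE4 = 11100100 → 3-byte char (#2). Advance 3.
Byte at offset 7: 0xF3 = 11110011 → 4-byte char (#3). Advance 4.
Byte at offset 11: 0xDB = 11011011 → 2-byte char (#4). Advance 2.
Byte at offset 13: 0xF0 = 11110000 → 4-byte char (#5). Advance 4.
Byte at offset 17: 0xF3 = 11110011 → 4-byte char (#6). Advance 4.
Byte at offset 21: 0xDE = 11011110 → 2-byte char (#7). Advance 2.
Byte at offset 23: 0xE0 = 11100000 → 3-byte char (#8). Advance 3.
Byte at offset 26: 0xF0 = 11110000 → 4-byte char (#9). Advance 4.
Byte at offset 30: 0xE7 = 11100111 → 3-byte char (#10). Advance 3.
Byte at offset 33: 0xEF = 11101111 → 3-byte char (#11). Advance 3.
Byte at offset 36: 0xE1 = 11100001 → 3-byte char (#12). Advance 3.
Reached end at offset 39 after 12 code points.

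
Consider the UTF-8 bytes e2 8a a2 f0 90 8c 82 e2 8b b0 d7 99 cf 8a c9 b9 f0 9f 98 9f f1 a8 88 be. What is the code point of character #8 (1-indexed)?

Offset 0: leading byte 0xE2 = 11100010 → 3-byte char #1 = E2 8A A2.
Offset 3: leading byte 0xF0 = 11110000 → 4-byte char #2 = F0 90 8C 82.
Offset 7: leading byte 0xE2 = 11100010 → 3-byte char #3 = E2 8B B0.
Offset 10: leading byte 0xD7 = 11010111 → 2-byte char #4 = D7 99.
Offset 12: leading byte 0xCF = 11001111 → 2-byte char #5 = CF 8A.
Offset 14: leading byte 0xC9 = 11001001 → 2-byte char #6 = C9 B9.
Offset 16: leading byte 0xF0 = 11110000 → 4-byte char #7 = F0 9F 98 9F.
Offset 20: leading byte 0xF1 = 11110001 → 4-byte char #8 = F1 A8 88 BE.
Leading byte 0xF1 = 11110001 matches 11110xxx → 4-byte sequence.
Byte 1: 0xF1 = 11110001, payload 001 (3 bits).
Byte 2: 0xA8 = 10101000 (10xxxxxx ✓), payload 101000.
Byte 3: 0x88 = 10001000 (10xxxxxx ✓), payload 001000.
Byte 4: 0xBE = 10111110 (10xxxxxx ✓), payload 111110.
Concatenate: 001101000001000111110 = 0x6823E (21 bits → U+6823E).

U+6823E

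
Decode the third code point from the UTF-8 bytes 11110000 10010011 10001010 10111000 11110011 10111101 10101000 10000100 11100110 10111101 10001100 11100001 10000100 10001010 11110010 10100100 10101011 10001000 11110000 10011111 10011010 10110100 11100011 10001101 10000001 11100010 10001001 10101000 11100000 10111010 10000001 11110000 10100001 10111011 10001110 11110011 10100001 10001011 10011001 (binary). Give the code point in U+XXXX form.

U+6F4C

Offset 0: leading byte 0xF0 = 11110000 → 4-byte char #1 = F0 93 8A B8.
Offset 4: leading byte 0xF3 = 11110011 → 4-byte char #2 = F3 BD A8 84.
Offset 8: leading byte 0xE6 = 11100110 → 3-byte char #3 = E6 BD 8C.
Leading byte 0xE6 = 11100110 matches 1110xxxx → 3-byte sequence.
Byte 1: 0xE6 = 11100110, payload 0110 (4 bits).
Byte 2: 0xBD = 10111101 (10xxxxxx ✓), payload 111101.
Byte 3: 0x8C = 10001100 (10xxxxxx ✓), payload 001100.
Concatenate: 0110111101001100 = 0x6F4C (16 bits → U+6F4C).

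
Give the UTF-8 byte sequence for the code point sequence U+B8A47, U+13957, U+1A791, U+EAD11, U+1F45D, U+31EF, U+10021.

U+B8A47: 4-byte form → F2 B8 A9 87.
U+13957: 4-byte form → F0 93 A5 97.
U+1A791: 4-byte form → F0 9A 9E 91.
U+EAD11: 4-byte form → F3 AA B4 91.
U+1F45D: 4-byte form → F0 9F 91 9D.
U+31EF: 3-byte form → E3 87 AF.
U+10021: 4-byte form → F0 90 80 A1.
Concatenated (27 bytes): F2 B8 A9 87 F0 93 A5 97 F0 9A 9E 91 F3 AA B4 91 F0 9F 91 9D E3 87 AF F0 90 80 A1.

F2 B8 A9 87 F0 93 A5 97 F0 9A 9E 91 F3 AA B4 91 F0 9F 91 9D E3 87 AF F0 90 80 A1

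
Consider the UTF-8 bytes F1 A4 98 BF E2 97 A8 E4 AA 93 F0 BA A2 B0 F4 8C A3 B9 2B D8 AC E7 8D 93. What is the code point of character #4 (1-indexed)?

U+3A8B0

Offset 0: leading byte 0xF1 = 11110001 → 4-byte char #1 = F1 A4 98 BF.
Offset 4: leading byte 0xE2 = 11100010 → 3-byte char #2 = E2 97 A8.
Offset 7: leading byte 0xE4 = 11100100 → 3-byte char #3 = E4 AA 93.
Offset 10: leading byte 0xF0 = 11110000 → 4-byte char #4 = F0 BA A2 B0.
Leading byte 0xF0 = 11110000 matches 11110xxx → 4-byte sequence.
Byte 1: 0xF0 = 11110000, payload 000 (3 bits).
Byte 2: 0xBA = 10111010 (10xxxxxx ✓), payload 111010.
Byte 3: 0xA2 = 10100010 (10xxxxxx ✓), payload 100010.
Byte 4: 0xB0 = 10110000 (10xxxxxx ✓), payload 110000.
Concatenate: 000111010100010110000 = 0x3A8B0 (21 bits → U+3A8B0).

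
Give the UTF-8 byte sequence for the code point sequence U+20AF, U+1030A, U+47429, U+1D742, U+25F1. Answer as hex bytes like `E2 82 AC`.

U+20AF: 3-byte form → E2 82 AF.
U+1030A: 4-byte form → F0 90 8C 8A.
U+47429: 4-byte form → F1 87 90 A9.
U+1D742: 4-byte form → F0 9D 9D 82.
U+25F1: 3-byte form → E2 97 B1.
Concatenated (18 bytes): E2 82 AF F0 90 8C 8A F1 87 90 A9 F0 9D 9D 82 E2 97 B1.

E2 82 AF F0 90 8C 8A F1 87 90 A9 F0 9D 9D 82 E2 97 B1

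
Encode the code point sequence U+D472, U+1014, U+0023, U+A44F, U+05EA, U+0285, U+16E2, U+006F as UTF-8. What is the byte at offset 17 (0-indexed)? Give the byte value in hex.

0x6F

U+D472 → 3-byte form ED 91 B2 at offsets 0–2.
U+1014 → 3-byte form E1 80 94 at offsets 3–5.
U+0023 → 1-byte form 23 at offsets 6–6.
U+A44F → 3-byte form EA 91 8F at offsets 7–9.
U+05EA → 2-byte form D7 AA at offsets 10–11.
U+0285 → 2-byte form CA 85 at offsets 12–13.
U+16E2 → 3-byte form E1 9B A2 at offsets 14–16.
U+006F → 1-byte form 6F at offsets 17–17.
Offset 17 falls in char 8's range; it's byte 1 of 6F = 0x6F.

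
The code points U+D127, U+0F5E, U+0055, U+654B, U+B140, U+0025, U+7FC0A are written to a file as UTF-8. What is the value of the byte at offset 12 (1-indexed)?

0x85

1-indexed offset 12 is 0-indexed offset 11.
U+D127 → 3-byte form ED 84 A7 at offsets 0–2.
U+0F5E → 3-byte form E0 BD 9E at offsets 3–5.
U+0055 → 1-byte form 55 at offsets 6–6.
U+654B → 3-byte form E6 95 8B at offsets 7–9.
U+B140 → 3-byte form EB 85 80 at offsets 10–12.
Offset 11 falls in char 5's range; it's byte 2 of EB 85 80 = 0x85.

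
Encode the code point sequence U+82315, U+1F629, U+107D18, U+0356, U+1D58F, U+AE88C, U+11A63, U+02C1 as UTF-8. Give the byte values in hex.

F2 82 8C 95 F0 9F 98 A9 F4 87 B4 98 CD 96 F0 9D 96 8F F2 AE A2 8C F0 91 A9 A3 CB 81

U+82315: 4-byte form → F2 82 8C 95.
U+1F629: 4-byte form → F0 9F 98 A9.
U+107D18: 4-byte form → F4 87 B4 98.
U+0356: 2-byte form → CD 96.
U+1D58F: 4-byte form → F0 9D 96 8F.
U+AE88C: 4-byte form → F2 AE A2 8C.
U+11A63: 4-byte form → F0 91 A9 A3.
U+02C1: 2-byte form → CB 81.
Concatenated (28 bytes): F2 82 8C 95 F0 9F 98 A9 F4 87 B4 98 CD 96 F0 9D 96 8F F2 AE A2 8C F0 91 A9 A3 CB 81.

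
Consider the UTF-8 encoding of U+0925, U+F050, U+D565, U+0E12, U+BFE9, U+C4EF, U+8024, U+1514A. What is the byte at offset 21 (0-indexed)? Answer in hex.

0xF0

U+0925 → 3-byte form E0 A4 A5 at offsets 0–2.
U+F050 → 3-byte form EF 81 90 at offsets 3–5.
U+D565 → 3-byte form ED 95 A5 at offsets 6–8.
U+0E12 → 3-byte form E0 B8 92 at offsets 9–11.
U+BFE9 → 3-byte form EB BF A9 at offsets 12–14.
U+C4EF → 3-byte form EC 93 AF at offsets 15–17.
U+8024 → 3-byte form E8 80 A4 at offsets 18–20.
U+1514A → 4-byte form F0 95 85 8A at offsets 21–24.
Offset 21 falls in char 8's range; it's byte 1 of F0 95 85 8A = 0xF0.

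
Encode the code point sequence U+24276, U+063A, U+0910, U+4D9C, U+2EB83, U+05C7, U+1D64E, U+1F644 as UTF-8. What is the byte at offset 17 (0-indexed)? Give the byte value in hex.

U+24276 → 4-byte form F0 A4 89 B6 at offsets 0–3.
U+063A → 2-byte form D8 BA at offsets 4–5.
U+0910 → 3-byte form E0 A4 90 at offsets 6–8.
U+4D9C → 3-byte form E4 B6 9C at offsets 9–11.
U+2EB83 → 4-byte form F0 AE AE 83 at offsets 12–15.
U+05C7 → 2-byte form D7 87 at offsets 16–17.
Offset 17 falls in char 6's range; it's byte 2 of D7 87 = 0x87.

0x87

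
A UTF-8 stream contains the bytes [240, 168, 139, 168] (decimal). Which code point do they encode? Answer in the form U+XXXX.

Leading byte 0xF0 = 11110000 matches 11110xxx → 4-byte sequence.
Byte 1: 0xF0 = 11110000, payload 000 (3 bits).
Byte 2: 0xA8 = 10101000 (10xxxxxx ✓), payload 101000.
Byte 3: 0x8B = 10001011 (10xxxxxx ✓), payload 001011.
Byte 4: 0xA8 = 10101000 (10xxxxxx ✓), payload 101000.
Concatenate: 000101000001011101000 = 0x282E8 (21 bits → U+282E8).

U+282E8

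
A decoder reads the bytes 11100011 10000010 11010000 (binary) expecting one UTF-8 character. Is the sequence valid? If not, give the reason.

invalid (non-continuation byte where continuation expected)

Leading byte 0xE3 = 11100011 → 3-byte form.
Byte 3 is 0xD0 = 11010000, which is not 10xxxxxx — expected a continuation byte.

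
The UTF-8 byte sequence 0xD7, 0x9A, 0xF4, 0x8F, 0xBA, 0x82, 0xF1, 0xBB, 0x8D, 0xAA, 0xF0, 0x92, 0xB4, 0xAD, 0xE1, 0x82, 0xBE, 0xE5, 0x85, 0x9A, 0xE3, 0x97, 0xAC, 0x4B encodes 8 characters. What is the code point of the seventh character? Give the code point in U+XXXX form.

Offset 0: leading byte 0xD7 = 11010111 → 2-byte char #1 = D7 9A.
Offset 2: leading byte 0xF4 = 11110100 → 4-byte char #2 = F4 8F BA 82.
Offset 6: leading byte 0xF1 = 11110001 → 4-byte char #3 = F1 BB 8D AA.
Offset 10: leading byte 0xF0 = 11110000 → 4-byte char #4 = F0 92 B4 AD.
Offset 14: leading byte 0xE1 = 11100001 → 3-byte char #5 = E1 82 BE.
Offset 17: leading byte 0xE5 = 11100101 → 3-byte char #6 = E5 85 9A.
Offset 20: leading byte 0xE3 = 11100011 → 3-byte char #7 = E3 97 AC.
Leading byte 0xE3 = 11100011 matches 1110xxxx → 3-byte sequence.
Byte 1: 0xE3 = 11100011, payload 0011 (4 bits).
Byte 2: 0x97 = 10010111 (10xxxxxx ✓), payload 010111.
Byte 3: 0xAC = 10101100 (10xxxxxx ✓), payload 101100.
Concatenate: 0011010111101100 = 0x35EC (16 bits → U+35EC).

U+35EC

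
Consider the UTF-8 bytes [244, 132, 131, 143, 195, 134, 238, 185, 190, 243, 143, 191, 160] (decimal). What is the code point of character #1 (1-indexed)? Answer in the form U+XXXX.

Offset 0: leading byte 0xF4 = 11110100 → 4-byte char #1 = F4 84 83 8F.
Leading byte 0xF4 = 11110100 matches 11110xxx → 4-byte sequence.
Byte 1: 0xF4 = 11110100, payload 100 (3 bits).
Byte 2: 0x84 = 10000100 (10xxxxxx ✓), payload 000100.
Byte 3: 0x83 = 10000011 (10xxxxxx ✓), payload 000011.
Byte 4: 0x8F = 10001111 (10xxxxxx ✓), payload 001111.
Concatenate: 100000100000011001111 = 0x1040CF (21 bits → U+1040CF).

U+1040CF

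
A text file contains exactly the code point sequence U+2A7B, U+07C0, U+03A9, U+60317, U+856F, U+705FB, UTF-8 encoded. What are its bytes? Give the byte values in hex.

E2 A9 BB DF 80 CE A9 F1 A0 8C 97 E8 95 AF F1 B0 97 BB

U+2A7B: 3-byte form → E2 A9 BB.
U+07C0: 2-byte form → DF 80.
U+03A9: 2-byte form → CE A9.
U+60317: 4-byte form → F1 A0 8C 97.
U+856F: 3-byte form → E8 95 AF.
U+705FB: 4-byte form → F1 B0 97 BB.
Concatenated (18 bytes): E2 A9 BB DF 80 CE A9 F1 A0 8C 97 E8 95 AF F1 B0 97 BB.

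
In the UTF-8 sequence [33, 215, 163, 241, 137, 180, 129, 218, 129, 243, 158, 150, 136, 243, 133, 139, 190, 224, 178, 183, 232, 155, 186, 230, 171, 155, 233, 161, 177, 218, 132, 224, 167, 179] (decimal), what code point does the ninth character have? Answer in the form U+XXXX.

Offset 0: leading byte 0x21 = 00100001 → 1-byte char #1 = 21.
Offset 1: leading byte 0xD7 = 11010111 → 2-byte char #2 = D7 A3.
Offset 3: leading byte 0xF1 = 11110001 → 4-byte char #3 = F1 89 B4 81.
Offset 7: leading byte 0xDA = 11011010 → 2-byte char #4 = DA 81.
Offset 9: leading byte 0xF3 = 11110011 → 4-byte char #5 = F3 9E 96 88.
Offset 13: leading byte 0xF3 = 11110011 → 4-byte char #6 = F3 85 8B BE.
Offset 17: leading byte 0xE0 = 11100000 → 3-byte char #7 = E0 B2 B7.
Offset 20: leading byte 0xE8 = 11101000 → 3-byte char #8 = E8 9B BA.
Offset 23: leading byte 0xE6 = 11100110 → 3-byte char #9 = E6 AB 9B.
Leading byte 0xE6 = 11100110 matches 1110xxxx → 3-byte sequence.
Byte 1: 0xE6 = 11100110, payload 0110 (4 bits).
Byte 2: 0xAB = 10101011 (10xxxxxx ✓), payload 101011.
Byte 3: 0x9B = 10011011 (10xxxxxx ✓), payload 011011.
Concatenate: 0110101011011011 = 0x6ADB (16 bits → U+6ADB).

U+6ADB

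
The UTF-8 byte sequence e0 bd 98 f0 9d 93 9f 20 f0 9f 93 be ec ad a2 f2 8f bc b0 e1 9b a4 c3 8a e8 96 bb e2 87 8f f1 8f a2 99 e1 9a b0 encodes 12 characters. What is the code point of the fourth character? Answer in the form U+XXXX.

U+1F4FE

Offset 0: leading byte 0xE0 = 11100000 → 3-byte char #1 = E0 BD 98.
Offset 3: leading byte 0xF0 = 11110000 → 4-byte char #2 = F0 9D 93 9F.
Offset 7: leading byte 0x20 = 00100000 → 1-byte char #3 = 20.
Offset 8: leading byte 0xF0 = 11110000 → 4-byte char #4 = F0 9F 93 BE.
Leading byte 0xF0 = 11110000 matches 11110xxx → 4-byte sequence.
Byte 1: 0xF0 = 11110000, payload 000 (3 bits).
Byte 2: 0x9F = 10011111 (10xxxxxx ✓), payload 011111.
Byte 3: 0x93 = 10010011 (10xxxxxx ✓), payload 010011.
Byte 4: 0xBE = 10111110 (10xxxxxx ✓), payload 111110.
Concatenate: 000011111010011111110 = 0x1F4FE (21 bits → U+1F4FE).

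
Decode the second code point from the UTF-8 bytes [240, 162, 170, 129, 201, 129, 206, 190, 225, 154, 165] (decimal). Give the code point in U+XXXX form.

Offset 0: leading byte 0xF0 = 11110000 → 4-byte char #1 = F0 A2 AA 81.
Offset 4: leading byte 0xC9 = 11001001 → 2-byte char #2 = C9 81.
Leading byte 0xC9 = 11001001 matches 110xxxxx → 2-byte sequence.
Byte 1: 0xC9 = 11001001, payload 01001 (5 bits).
Byte 2: 0x81 = 10000001 (10xxxxxx ✓), payload 000001.
Concatenate: 01001000001 = 0x241 (11 bits → U+0241).

U+0241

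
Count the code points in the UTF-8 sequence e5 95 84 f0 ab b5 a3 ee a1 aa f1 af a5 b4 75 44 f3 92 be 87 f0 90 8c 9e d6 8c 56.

10

Byte at offset 0: 0xE5 = 11100101 → 3-byte char (#1). Advance 3.
Byte at offset 3: 0xF0 = 11110000 → 4-byte char (#2). Advance 4.
Byte at offset 7: 0xEE = 11101110 → 3-byte char (#3). Advance 3.
Byte at offset 10: 0xF1 = 11110001 → 4-byte char (#4). Advance 4.
Byte at offset 14: 0x75 = 01110101 → 1-byte char (#5). Advance 1.
Byte at offset 15: 0x44 = 01000100 → 1-byte char (#6). Advance 1.
Byte at offset 16: 0xF3 = 11110011 → 4-byte char (#7). Advance 4.
Byte at offset 20: 0xF0 = 11110000 → 4-byte char (#8). Advance 4.
Byte at offset 24: 0xD6 = 11010110 → 2-byte char (#9). Advance 2.
Byte at offset 26: 0x56 = 01010110 → 1-byte char (#10). Advance 1.
Reached end at offset 27 after 10 code points.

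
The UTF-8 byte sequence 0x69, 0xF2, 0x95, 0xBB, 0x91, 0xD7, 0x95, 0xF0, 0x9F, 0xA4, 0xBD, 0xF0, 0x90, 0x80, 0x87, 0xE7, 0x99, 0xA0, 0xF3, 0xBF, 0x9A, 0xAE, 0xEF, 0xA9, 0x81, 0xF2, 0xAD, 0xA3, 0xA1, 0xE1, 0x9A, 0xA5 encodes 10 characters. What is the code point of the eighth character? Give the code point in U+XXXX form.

U+FA41

Offset 0: leading byte 0x69 = 01101001 → 1-byte char #1 = 69.
Offset 1: leading byte 0xF2 = 11110010 → 4-byte char #2 = F2 95 BB 91.
Offset 5: leading byte 0xD7 = 11010111 → 2-byte char #3 = D7 95.
Offset 7: leading byte 0xF0 = 11110000 → 4-byte char #4 = F0 9F A4 BD.
Offset 11: leading byte 0xF0 = 11110000 → 4-byte char #5 = F0 90 80 87.
Offset 15: leading byte 0xE7 = 11100111 → 3-byte char #6 = E7 99 A0.
Offset 18: leading byte 0xF3 = 11110011 → 4-byte char #7 = F3 BF 9A AE.
Offset 22: leading byte 0xEF = 11101111 → 3-byte char #8 = EF A9 81.
Leading byte 0xEF = 11101111 matches 1110xxxx → 3-byte sequence.
Byte 1: 0xEF = 11101111, payload 1111 (4 bits).
Byte 2: 0xA9 = 10101001 (10xxxxxx ✓), payload 101001.
Byte 3: 0x81 = 10000001 (10xxxxxx ✓), payload 000001.
Concatenate: 1111101001000001 = 0xFA41 (16 bits → U+FA41).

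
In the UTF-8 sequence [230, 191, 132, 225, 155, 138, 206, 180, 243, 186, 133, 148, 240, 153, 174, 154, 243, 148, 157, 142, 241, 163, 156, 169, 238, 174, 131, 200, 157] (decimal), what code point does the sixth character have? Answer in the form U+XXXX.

Offset 0: leading byte 0xE6 = 11100110 → 3-byte char #1 = E6 BF 84.
Offset 3: leading byte 0xE1 = 11100001 → 3-byte char #2 = E1 9B 8A.
Offset 6: leading byte 0xCE = 11001110 → 2-byte char #3 = CE B4.
Offset 8: leading byte 0xF3 = 11110011 → 4-byte char #4 = F3 BA 85 94.
Offset 12: leading byte 0xF0 = 11110000 → 4-byte char #5 = F0 99 AE 9A.
Offset 16: leading byte 0xF3 = 11110011 → 4-byte char #6 = F3 94 9D 8E.
Leading byte 0xF3 = 11110011 matches 11110xxx → 4-byte sequence.
Byte 1: 0xF3 = 11110011, payload 011 (3 bits).
Byte 2: 0x94 = 10010100 (10xxxxxx ✓), payload 010100.
Byte 3: 0x9D = 10011101 (10xxxxxx ✓), payload 011101.
Byte 4: 0x8E = 10001110 (10xxxxxx ✓), payload 001110.
Concatenate: 011010100011101001110 = 0xD474E (21 bits → U+D474E).

U+D474E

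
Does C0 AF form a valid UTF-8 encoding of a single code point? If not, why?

Leading byte 0xC0 = 11000000 → 2-byte form.
Continuation bytes all match 10xxxxxx. Payload decodes to 0x2F.
But 0x2F < 0x80, the minimum for a 2-byte sequence — this is an overlong encoding.

invalid (overlong encoding)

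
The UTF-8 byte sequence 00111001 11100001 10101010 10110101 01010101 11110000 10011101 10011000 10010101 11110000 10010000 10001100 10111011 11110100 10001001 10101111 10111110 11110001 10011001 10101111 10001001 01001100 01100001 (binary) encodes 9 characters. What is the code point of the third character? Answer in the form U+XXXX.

Offset 0: leading byte 0x39 = 00111001 → 1-byte char #1 = 39.
Offset 1: leading byte 0xE1 = 11100001 → 3-byte char #2 = E1 AA B5.
Offset 4: leading byte 0x55 = 01010101 → 1-byte char #3 = 55.
Leading byte 0x55 = 01010101 matches 0xxxxxxx → 1-byte sequence.
Byte 1: 0x55 = 01010101, payload 1010101 (7 bits).
Concatenate: 1010101 = 0x55 (7 bits → U+0055).

U+0055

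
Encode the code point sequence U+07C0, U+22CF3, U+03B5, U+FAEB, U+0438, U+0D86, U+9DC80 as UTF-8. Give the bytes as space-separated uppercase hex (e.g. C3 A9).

DF 80 F0 A2 B3 B3 CE B5 EF AB AB D0 B8 E0 B6 86 F2 9D B2 80

U+07C0: 2-byte form → DF 80.
U+22CF3: 4-byte form → F0 A2 B3 B3.
U+03B5: 2-byte form → CE B5.
U+FAEB: 3-byte form → EF AB AB.
U+0438: 2-byte form → D0 B8.
U+0D86: 3-byte form → E0 B6 86.
U+9DC80: 4-byte form → F2 9D B2 80.
Concatenated (20 bytes): DF 80 F0 A2 B3 B3 CE B5 EF AB AB D0 B8 E0 B6 86 F2 9D B2 80.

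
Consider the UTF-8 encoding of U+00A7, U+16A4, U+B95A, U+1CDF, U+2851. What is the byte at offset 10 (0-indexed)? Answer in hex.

0x9F

U+00A7 → 2-byte form C2 A7 at offsets 0–1.
U+16A4 → 3-byte form E1 9A A4 at offsets 2–4.
U+B95A → 3-byte form EB A5 9A at offsets 5–7.
U+1CDF → 3-byte form E1 B3 9F at offsets 8–10.
Offset 10 falls in char 4's range; it's byte 3 of E1 B3 9F = 0x9F.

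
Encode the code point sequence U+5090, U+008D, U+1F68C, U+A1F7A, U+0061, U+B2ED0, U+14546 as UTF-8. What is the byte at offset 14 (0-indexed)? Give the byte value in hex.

0xF2

U+5090 → 3-byte form E5 82 90 at offsets 0–2.
U+008D → 2-byte form C2 8D at offsets 3–4.
U+1F68C → 4-byte form F0 9F 9A 8C at offsets 5–8.
U+A1F7A → 4-byte form F2 A1 BD BA at offsets 9–12.
U+0061 → 1-byte form 61 at offsets 13–13.
U+B2ED0 → 4-byte form F2 B2 BB 90 at offsets 14–17.
Offset 14 falls in char 6's range; it's byte 1 of F2 B2 BB 90 = 0xF2.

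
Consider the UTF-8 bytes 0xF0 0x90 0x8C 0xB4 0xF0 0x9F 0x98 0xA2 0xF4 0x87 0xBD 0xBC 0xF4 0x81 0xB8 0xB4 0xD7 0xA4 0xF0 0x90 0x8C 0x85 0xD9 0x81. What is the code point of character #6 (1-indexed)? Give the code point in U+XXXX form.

U+10305

Offset 0: leading byte 0xF0 = 11110000 → 4-byte char #1 = F0 90 8C B4.
Offset 4: leading byte 0xF0 = 11110000 → 4-byte char #2 = F0 9F 98 A2.
Offset 8: leading byte 0xF4 = 11110100 → 4-byte char #3 = F4 87 BD BC.
Offset 12: leading byte 0xF4 = 11110100 → 4-byte char #4 = F4 81 B8 B4.
Offset 16: leading byte 0xD7 = 11010111 → 2-byte char #5 = D7 A4.
Offset 18: leading byte 0xF0 = 11110000 → 4-byte char #6 = F0 90 8C 85.
Leading byte 0xF0 = 11110000 matches 11110xxx → 4-byte sequence.
Byte 1: 0xF0 = 11110000, payload 000 (3 bits).
Byte 2: 0x90 = 10010000 (10xxxxxx ✓), payload 010000.
Byte 3: 0x8C = 10001100 (10xxxxxx ✓), payload 001100.
Byte 4: 0x85 = 10000101 (10xxxxxx ✓), payload 000101.
Concatenate: 000010000001100000101 = 0x10305 (21 bits → U+10305).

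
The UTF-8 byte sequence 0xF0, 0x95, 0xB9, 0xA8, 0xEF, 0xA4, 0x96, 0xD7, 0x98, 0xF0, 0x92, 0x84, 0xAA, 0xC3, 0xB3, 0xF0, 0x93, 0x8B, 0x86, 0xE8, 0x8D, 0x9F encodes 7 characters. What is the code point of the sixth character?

Offset 0: leading byte 0xF0 = 11110000 → 4-byte char #1 = F0 95 B9 A8.
Offset 4: leading byte 0xEF = 11101111 → 3-byte char #2 = EF A4 96.
Offset 7: leading byte 0xD7 = 11010111 → 2-byte char #3 = D7 98.
Offset 9: leading byte 0xF0 = 11110000 → 4-byte char #4 = F0 92 84 AA.
Offset 13: leading byte 0xC3 = 11000011 → 2-byte char #5 = C3 B3.
Offset 15: leading byte 0xF0 = 11110000 → 4-byte char #6 = F0 93 8B 86.
Leading byte 0xF0 = 11110000 matches 11110xxx → 4-byte sequence.
Byte 1: 0xF0 = 11110000, payload 000 (3 bits).
Byte 2: 0x93 = 10010011 (10xxxxxx ✓), payload 010011.
Byte 3: 0x8B = 10001011 (10xxxxxx ✓), payload 001011.
Byte 4: 0x86 = 10000110 (10xxxxxx ✓), payload 000110.
Concatenate: 000010011001011000110 = 0x132C6 (21 bits → U+132C6).

U+132C6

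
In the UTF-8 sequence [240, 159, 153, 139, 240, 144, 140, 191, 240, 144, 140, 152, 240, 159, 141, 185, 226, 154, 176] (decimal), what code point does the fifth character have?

U+26B0

Offset 0: leading byte 0xF0 = 11110000 → 4-byte char #1 = F0 9F 99 8B.
Offset 4: leading byte 0xF0 = 11110000 → 4-byte char #2 = F0 90 8C BF.
Offset 8: leading byte 0xF0 = 11110000 → 4-byte char #3 = F0 90 8C 98.
Offset 12: leading byte 0xF0 = 11110000 → 4-byte char #4 = F0 9F 8D B9.
Offset 16: leading byte 0xE2 = 11100010 → 3-byte char #5 = E2 9A B0.
Leading byte 0xE2 = 11100010 matches 1110xxxx → 3-byte sequence.
Byte 1: 0xE2 = 11100010, payload 0010 (4 bits).
Byte 2: 0x9A = 10011010 (10xxxxxx ✓), payload 011010.
Byte 3: 0xB0 = 10110000 (10xxxxxx ✓), payload 110000.
Concatenate: 0010011010110000 = 0x26B0 (16 bits → U+26B0).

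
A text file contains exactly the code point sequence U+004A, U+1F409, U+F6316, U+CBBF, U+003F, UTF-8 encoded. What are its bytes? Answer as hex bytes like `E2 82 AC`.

4A F0 9F 90 89 F3 B6 8C 96 EC AE BF 3F

U+004A: 1-byte form → 4A.
U+1F409: 4-byte form → F0 9F 90 89.
U+F6316: 4-byte form → F3 B6 8C 96.
U+CBBF: 3-byte form → EC AE BF.
U+003F: 1-byte form → 3F.
Concatenated (13 bytes): 4A F0 9F 90 89 F3 B6 8C 96 EC AE BF 3F.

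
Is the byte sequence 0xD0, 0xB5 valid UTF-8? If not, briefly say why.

Leading byte 0xD0 = 11010000 → 2-byte form.
Continuation bytes 0xB5=10110101 all match 10xxxxxx.
Decoded value 0x435 is ≥ 0x80 (shortest form) and not a surrogate.

valid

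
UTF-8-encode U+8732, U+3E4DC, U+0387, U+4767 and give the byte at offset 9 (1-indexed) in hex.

0x87

1-indexed offset 9 is 0-indexed offset 8.
U+8732 → 3-byte form E8 9C B2 at offsets 0–2.
U+3E4DC → 4-byte form F0 BE 93 9C at offsets 3–6.
U+0387 → 2-byte form CE 87 at offsets 7–8.
Offset 8 falls in char 3's range; it's byte 2 of CE 87 = 0x87.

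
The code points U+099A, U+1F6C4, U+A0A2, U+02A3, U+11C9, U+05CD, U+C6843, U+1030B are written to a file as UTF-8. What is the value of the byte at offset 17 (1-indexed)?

1-indexed offset 17 is 0-indexed offset 16.
U+099A → 3-byte form E0 A6 9A at offsets 0–2.
U+1F6C4 → 4-byte form F0 9F 9B 84 at offsets 3–6.
U+A0A2 → 3-byte form EA 82 A2 at offsets 7–9.
U+02A3 → 2-byte form CA A3 at offsets 10–11.
U+11C9 → 3-byte form E1 87 89 at offsets 12–14.
U+05CD → 2-byte form D7 8D at offsets 15–16.
Offset 16 falls in char 6's range; it's byte 2 of D7 8D = 0x8D.

0x8D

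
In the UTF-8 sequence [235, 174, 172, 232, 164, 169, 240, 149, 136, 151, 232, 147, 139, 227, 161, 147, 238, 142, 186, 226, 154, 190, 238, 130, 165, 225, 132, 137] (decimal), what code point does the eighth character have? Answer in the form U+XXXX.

Offset 0: leading byte 0xEB = 11101011 → 3-byte char #1 = EB AE AC.
Offset 3: leading byte 0xE8 = 11101000 → 3-byte char #2 = E8 A4 A9.
Offset 6: leading byte 0xF0 = 11110000 → 4-byte char #3 = F0 95 88 97.
Offset 10: leading byte 0xE8 = 11101000 → 3-byte char #4 = E8 93 8B.
Offset 13: leading byte 0xE3 = 11100011 → 3-byte char #5 = E3 A1 93.
Offset 16: leading byte 0xEE = 11101110 → 3-byte char #6 = EE 8E BA.
Offset 19: leading byte 0xE2 = 11100010 → 3-byte char #7 = E2 9A BE.
Offset 22: leading byte 0xEE = 11101110 → 3-byte char #8 = EE 82 A5.
Leading byte 0xEE = 11101110 matches 1110xxxx → 3-byte sequence.
Byte 1: 0xEE = 11101110, payload 1110 (4 bits).
Byte 2: 0x82 = 10000010 (10xxxxxx ✓), payload 000010.
Byte 3: 0xA5 = 10100101 (10xxxxxx ✓), payload 100101.
Concatenate: 1110000010100101 = 0xE0A5 (16 bits → U+E0A5).

U+E0A5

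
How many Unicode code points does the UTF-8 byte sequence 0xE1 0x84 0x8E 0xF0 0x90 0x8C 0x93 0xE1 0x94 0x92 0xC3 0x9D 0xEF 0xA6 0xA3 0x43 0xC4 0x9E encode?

Byte at offset 0: 0xE1 = 11100001 → 3-byte char (#1). Advance 3.
Byte at offset 3: 0xF0 = 11110000 → 4-byte char (#2). Advance 4.
Byte at offset 7: 0xE1 = 11100001 → 3-byte char (#3). Advance 3.
Byte at offset 10: 0xC3 = 11000011 → 2-byte char (#4). Advance 2.
Byte at offset 12: 0xEF = 11101111 → 3-byte char (#5). Advance 3.
Byte at offset 15: 0x43 = 01000011 → 1-byte char (#6). Advance 1.
Byte at offset 16: 0xC4 = 11000100 → 2-byte char (#7). Advance 2.
Reached end at offset 18 after 7 code points.

7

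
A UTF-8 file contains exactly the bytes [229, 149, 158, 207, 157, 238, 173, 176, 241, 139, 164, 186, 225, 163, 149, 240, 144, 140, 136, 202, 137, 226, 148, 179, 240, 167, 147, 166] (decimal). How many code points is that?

Byte at offset 0: 0xE5 = 11100101 → 3-byte char (#1). Advance 3.
Byte at offset 3: 0xCF = 11001111 → 2-byte char (#2). Advance 2.
Byte at offset 5: 0xEE = 11101110 → 3-byte char (#3). Advance 3.
Byte at offset 8: 0xF1 = 11110001 → 4-byte char (#4). Advance 4.
Byte at offset 12: 0xE1 = 11100001 → 3-byte char (#5). Advance 3.
Byte at offset 15: 0xF0 = 11110000 → 4-byte char (#6). Advance 4.
Byte at offset 19: 0xCA = 11001010 → 2-byte char (#7). Advance 2.
Byte at offset 21: 0xE2 = 11100010 → 3-byte char (#8). Advance 3.
Byte at offset 24: 0xF0 = 11110000 → 4-byte char (#9). Advance 4.
Reached end at offset 28 after 9 code points.

9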